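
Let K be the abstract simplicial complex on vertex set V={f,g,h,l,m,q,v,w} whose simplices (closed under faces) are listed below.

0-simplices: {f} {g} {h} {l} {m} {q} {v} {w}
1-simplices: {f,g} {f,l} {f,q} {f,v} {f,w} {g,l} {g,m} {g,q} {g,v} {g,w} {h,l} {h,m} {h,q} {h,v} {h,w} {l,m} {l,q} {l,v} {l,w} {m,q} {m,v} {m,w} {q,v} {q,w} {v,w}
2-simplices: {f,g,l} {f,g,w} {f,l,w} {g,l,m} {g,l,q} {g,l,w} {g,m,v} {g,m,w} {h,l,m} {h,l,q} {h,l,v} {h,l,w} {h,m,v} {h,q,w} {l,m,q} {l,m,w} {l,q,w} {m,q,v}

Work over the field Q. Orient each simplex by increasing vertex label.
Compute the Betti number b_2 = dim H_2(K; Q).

n_0=8 n_1=25 n_2=18  [Q]
∂1: piv[fg,fl,fq,fv,fw,gm,hl] rk=7  ker:gl,gq,gv,gw,hm,hq,hv,hw,lm,lq,lv,lw,mq,mv,mw,qv,qw,vw
∂2: piv[fgl,fgw,flw,glm,glq,gmv,gmw,hlm,hlq,hlv,hlw,hmv,hqw,lmq,mqv] rk=15  ker:glw,lmw,lqw
b_2=(18−15)−0=3

b_2=3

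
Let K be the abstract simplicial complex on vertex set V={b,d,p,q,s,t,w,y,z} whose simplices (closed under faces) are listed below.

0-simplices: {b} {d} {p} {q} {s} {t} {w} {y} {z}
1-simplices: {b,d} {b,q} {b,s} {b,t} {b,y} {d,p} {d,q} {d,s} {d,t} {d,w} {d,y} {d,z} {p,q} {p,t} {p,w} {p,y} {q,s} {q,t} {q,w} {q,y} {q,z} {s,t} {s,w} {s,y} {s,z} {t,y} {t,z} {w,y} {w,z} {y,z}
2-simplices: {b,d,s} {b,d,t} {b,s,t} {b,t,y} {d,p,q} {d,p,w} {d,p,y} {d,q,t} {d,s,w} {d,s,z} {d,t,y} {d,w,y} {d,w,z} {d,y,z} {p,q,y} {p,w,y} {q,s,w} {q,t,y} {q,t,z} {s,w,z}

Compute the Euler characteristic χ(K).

n_0=9 n_1=30 n_2=20
χ=+9−30+20=-1

χ(K)=-1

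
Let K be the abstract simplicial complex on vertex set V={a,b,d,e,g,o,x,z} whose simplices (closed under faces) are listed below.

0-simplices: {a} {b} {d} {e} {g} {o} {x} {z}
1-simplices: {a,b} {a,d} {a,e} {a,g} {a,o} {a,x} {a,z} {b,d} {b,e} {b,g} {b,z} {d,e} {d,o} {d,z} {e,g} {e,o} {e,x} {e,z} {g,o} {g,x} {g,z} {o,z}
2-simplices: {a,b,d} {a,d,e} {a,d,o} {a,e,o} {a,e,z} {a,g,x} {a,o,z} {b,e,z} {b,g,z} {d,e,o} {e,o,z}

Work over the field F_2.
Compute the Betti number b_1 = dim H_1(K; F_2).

n_0=8 n_1=22 n_2=11  [Z2]
∂1: piv[ab,ad,ae,ag,ao,ax,az] rk=7  ker:bd,be,bg,bz,de,do,dz,eg,eo,ex,ez,go,gx,gz,oz
∂2: piv[abd,ade,ado,aeo,aez,agx,aoz,bez,bgz] rk=9  ker:deo,eoz
b_1=(22−7)−9=6

b_1=6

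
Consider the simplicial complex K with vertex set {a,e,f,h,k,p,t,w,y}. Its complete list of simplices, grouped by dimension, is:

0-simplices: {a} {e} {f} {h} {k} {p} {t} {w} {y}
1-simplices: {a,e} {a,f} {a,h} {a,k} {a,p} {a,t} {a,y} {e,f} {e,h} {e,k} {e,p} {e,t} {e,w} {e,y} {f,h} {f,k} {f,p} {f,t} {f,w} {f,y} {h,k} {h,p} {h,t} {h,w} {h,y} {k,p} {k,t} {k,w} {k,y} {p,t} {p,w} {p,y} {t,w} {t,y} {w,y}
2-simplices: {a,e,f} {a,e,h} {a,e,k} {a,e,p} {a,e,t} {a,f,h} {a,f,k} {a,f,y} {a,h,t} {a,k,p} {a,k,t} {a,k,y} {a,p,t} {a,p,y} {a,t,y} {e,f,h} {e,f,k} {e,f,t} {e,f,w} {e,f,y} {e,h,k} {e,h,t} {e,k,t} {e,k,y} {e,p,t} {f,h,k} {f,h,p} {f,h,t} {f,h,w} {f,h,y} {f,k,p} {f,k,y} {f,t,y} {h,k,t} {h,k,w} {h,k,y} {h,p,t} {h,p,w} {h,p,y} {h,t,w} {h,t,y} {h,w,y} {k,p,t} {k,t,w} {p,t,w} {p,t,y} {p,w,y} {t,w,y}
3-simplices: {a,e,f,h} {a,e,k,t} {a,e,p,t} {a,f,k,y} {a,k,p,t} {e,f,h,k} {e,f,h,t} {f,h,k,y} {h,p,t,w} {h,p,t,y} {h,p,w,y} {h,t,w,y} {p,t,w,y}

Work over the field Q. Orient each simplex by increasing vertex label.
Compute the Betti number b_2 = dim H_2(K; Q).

n_0=9 n_1=35 n_2=48 n_3=13  [Q]
∂1: piv[ae,af,ah,ak,ap,at,ay,ew] rk=8  ker:ef,eh,ek,ep,et,ey,fh,fk,fp,ft,fw,fy,hk,hp,ht,hw,hy,kp,kt,kw,ky,pt,pw,py,tw,ty,wy
∂2: piv[aef,aeh,aek,aep,aet,afh,afk,afy,aht,akp,akt,aky,apt,apy,aty,eft,efw,efy,ehk,fhp,fhw,fhy,fkp,hkw,hpw,htw,hwy] rk=27  ker:efh,efk,eht,ekt,eky,ept,fhk,fht,fky,fty,hkt,hky,hpt,hpy,hty,kpt,ktw,ptw,pty,pwy,twy
∂3: piv[aefh,aekt,aept,afky,akpt,efhk,efht,fhky,hptw,hpty,hpwy,htwy] rk=12  ker:ptwy
b_2=(48−27)−12=9

b_2=9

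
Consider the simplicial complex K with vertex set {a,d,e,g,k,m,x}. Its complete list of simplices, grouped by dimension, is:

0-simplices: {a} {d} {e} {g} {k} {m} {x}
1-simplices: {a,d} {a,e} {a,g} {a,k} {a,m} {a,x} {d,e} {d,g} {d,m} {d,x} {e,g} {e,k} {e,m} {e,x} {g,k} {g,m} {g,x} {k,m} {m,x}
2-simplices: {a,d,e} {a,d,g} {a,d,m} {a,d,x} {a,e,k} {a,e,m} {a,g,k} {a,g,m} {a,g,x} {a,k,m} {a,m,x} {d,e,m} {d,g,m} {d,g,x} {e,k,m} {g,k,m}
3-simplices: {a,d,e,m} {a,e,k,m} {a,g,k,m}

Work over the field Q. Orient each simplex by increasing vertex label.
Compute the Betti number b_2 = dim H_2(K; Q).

b_2=2

n_0=7 n_1=19 n_2=16 n_3=3  [Q]
∂1: piv[ad,ae,ag,ak,am,ax] rk=6  ker:de,dg,dm,dx,eg,ek,em,ex,gk,gm,gx,km,mx
∂2: piv[ade,adg,adm,adx,aek,aem,agk,agm,agx,akm,amx] rk=11  ker:dem,dgm,dgx,ekm,gkm
∂3: piv[adem,aekm,agkm] rk=3
b_2=(16−11)−3=2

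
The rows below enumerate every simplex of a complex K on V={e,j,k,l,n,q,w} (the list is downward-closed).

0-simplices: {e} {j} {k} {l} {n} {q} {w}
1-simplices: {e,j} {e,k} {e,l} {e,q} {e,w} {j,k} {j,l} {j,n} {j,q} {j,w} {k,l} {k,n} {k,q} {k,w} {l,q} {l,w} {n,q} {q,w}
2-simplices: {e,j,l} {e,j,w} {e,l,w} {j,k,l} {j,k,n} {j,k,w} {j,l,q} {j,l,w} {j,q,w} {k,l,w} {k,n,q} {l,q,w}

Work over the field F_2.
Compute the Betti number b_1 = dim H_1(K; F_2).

b_1=3

n_0=7 n_1=18 n_2=12  [Z2]
∂1: piv[ej,ek,el,eq,ew,jn] rk=6  ker:jk,jl,jq,jw,kl,kn,kq,kw,lq,lw,nq,qw
∂2: piv[ejl,ejw,elw,jkl,jkn,jkw,jlq,jqw,knq] rk=9  ker:jlw,klw,lqw
b_1=(18−6)−9=3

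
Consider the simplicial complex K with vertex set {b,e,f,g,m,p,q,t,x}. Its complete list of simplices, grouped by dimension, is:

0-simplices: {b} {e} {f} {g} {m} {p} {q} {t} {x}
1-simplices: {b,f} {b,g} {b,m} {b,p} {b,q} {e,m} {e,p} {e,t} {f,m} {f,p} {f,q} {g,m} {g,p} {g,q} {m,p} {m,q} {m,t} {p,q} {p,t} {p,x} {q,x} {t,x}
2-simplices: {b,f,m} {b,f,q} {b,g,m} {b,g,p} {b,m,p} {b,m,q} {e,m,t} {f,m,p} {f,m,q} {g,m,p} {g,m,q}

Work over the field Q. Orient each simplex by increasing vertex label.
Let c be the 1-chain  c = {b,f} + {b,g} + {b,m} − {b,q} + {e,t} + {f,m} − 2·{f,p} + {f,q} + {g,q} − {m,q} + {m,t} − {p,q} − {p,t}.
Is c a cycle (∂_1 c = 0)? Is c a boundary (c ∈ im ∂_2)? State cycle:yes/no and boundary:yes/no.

n_0=9 n_1=22 n_2=11  [Q]
∂1: piv[bf,bg,bm,bp,bq,em,et,px] rk=8  ker:ep,fm,fp,fq,gm,gp,gq,mp,mq,mt,pq,pt,qx,tx
∂2: piv[bfm,bfq,bgm,bgp,bmp,bmq,emt,fmp,gmq] rk=9  ker:fmq,gmp
∂1c = −2·{b} − {e} + {f} + 2·{m} − {q} + {t}

cycle:no boundary:no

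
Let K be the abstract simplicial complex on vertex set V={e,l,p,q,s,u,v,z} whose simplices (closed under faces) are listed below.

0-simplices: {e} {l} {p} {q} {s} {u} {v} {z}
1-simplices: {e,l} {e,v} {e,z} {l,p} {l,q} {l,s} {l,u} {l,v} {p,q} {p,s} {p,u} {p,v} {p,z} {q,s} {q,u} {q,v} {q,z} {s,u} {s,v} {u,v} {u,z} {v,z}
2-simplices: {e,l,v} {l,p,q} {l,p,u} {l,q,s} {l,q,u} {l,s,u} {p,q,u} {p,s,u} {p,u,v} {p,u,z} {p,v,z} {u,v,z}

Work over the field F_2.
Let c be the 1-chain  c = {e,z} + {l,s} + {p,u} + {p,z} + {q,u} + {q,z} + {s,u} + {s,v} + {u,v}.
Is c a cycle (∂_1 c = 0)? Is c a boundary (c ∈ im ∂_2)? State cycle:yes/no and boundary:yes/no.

n_0=8 n_1=22 n_2=12  [Z2]
∂1: piv[el,ev,ez,lp,lq,ls,lu] rk=7  ker:lv,pq,ps,pu,pv,pz,qs,qu,qv,qz,su,sv,uv,uz,vz
∂2: piv[elv,lpq,lpu,lqs,lqu,lsu,psu,puv,puz,pvz] rk=10  ker:pqu,uvz
∂1c = {e} + {l} + {s} + {z}

cycle:no boundary:no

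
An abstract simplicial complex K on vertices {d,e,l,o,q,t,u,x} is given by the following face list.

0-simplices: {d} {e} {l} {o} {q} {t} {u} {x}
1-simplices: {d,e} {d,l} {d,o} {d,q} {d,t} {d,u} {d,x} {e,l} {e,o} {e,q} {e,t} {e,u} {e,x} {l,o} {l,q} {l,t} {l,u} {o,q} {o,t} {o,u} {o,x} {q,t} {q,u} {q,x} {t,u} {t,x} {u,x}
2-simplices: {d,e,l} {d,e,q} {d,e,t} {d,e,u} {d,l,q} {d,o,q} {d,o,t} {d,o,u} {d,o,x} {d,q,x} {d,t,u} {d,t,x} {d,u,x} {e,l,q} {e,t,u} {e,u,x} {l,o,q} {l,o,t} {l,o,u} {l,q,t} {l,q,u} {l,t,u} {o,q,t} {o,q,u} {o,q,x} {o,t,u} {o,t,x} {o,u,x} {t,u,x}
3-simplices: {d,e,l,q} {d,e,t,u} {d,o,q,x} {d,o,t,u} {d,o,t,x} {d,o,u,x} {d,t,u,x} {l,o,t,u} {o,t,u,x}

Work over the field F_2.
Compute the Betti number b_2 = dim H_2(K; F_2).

b_2=2

n_0=8 n_1=27 n_2=29 n_3=9  [Z2]
∂1: piv[de,dl,do,dq,dt,du,dx] rk=7  ker:el,eo,eq,et,eu,ex,lo,lq,lt,lu,oq,ot,ou,ox,qt,qu,qx,tu,tx,ux
∂2: piv[del,deq,det,deu,dlq,doq,dot,dou,dox,dqx,dtu,dtx,dux,eux,loq,lot,lou,lqt,lqu] rk=19  ker:elq,etu,ltu,oqt,oqu,oqx,otu,otx,oux,tux
∂3: piv[delq,detu,doqx,dotu,dotx,doux,dtux,lotu] rk=8  ker:otux
b_2=(29−19)−8=2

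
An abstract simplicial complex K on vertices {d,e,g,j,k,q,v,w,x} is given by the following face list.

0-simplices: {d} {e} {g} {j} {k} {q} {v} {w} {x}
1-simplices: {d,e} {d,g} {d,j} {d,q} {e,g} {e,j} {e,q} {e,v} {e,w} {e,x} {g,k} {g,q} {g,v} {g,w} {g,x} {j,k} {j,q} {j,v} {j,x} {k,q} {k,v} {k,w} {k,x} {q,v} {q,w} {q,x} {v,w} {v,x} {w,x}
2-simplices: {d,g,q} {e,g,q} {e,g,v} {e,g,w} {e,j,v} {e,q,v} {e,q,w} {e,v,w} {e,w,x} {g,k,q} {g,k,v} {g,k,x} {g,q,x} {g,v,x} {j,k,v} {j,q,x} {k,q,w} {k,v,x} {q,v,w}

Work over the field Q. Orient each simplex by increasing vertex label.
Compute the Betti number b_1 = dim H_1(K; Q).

b_1=4

n_0=9 n_1=29 n_2=19  [Q]
∂1: piv[de,dg,dj,dq,ev,ew,ex,gk] rk=8  ker:eg,ej,eq,gq,gv,gw,gx,jk,jq,jv,jx,kq,kv,kw,kx,qv,qw,qx,vw,vx,wx
∂2: piv[dgq,egq,egv,egw,ejv,eqv,eqw,evw,ewx,gkq,gkv,gkx,gqx,gvx,jkv,jqx,kqw] rk=17  ker:kvx,qvw
b_1=(29−8)−17=4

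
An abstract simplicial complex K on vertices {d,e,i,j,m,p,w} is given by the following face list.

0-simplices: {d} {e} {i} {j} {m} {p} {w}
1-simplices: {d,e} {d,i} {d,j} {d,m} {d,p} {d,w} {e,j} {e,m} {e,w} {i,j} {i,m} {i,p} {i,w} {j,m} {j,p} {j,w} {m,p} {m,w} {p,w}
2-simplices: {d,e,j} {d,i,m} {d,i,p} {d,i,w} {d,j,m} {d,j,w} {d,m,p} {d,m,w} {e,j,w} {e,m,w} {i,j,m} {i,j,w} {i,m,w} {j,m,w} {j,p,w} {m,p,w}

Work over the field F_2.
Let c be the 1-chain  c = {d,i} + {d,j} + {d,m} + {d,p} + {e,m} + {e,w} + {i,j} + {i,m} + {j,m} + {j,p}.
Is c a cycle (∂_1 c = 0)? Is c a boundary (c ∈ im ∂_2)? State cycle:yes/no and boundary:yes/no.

n_0=7 n_1=19 n_2=16  [Z2]
∂1: piv[de,di,dj,dm,dp,dw] rk=6  ker:ej,em,ew,ij,im,ip,iw,jm,jp,jw,mp,mw,pw
∂2: piv[dej,dim,dip,diw,djm,djw,dmp,dmw,ejw,emw,ijm,jpw,mpw] rk=13  ker:ijw,imw,jmw
∂1c = {i} + {w}

cycle:no boundary:no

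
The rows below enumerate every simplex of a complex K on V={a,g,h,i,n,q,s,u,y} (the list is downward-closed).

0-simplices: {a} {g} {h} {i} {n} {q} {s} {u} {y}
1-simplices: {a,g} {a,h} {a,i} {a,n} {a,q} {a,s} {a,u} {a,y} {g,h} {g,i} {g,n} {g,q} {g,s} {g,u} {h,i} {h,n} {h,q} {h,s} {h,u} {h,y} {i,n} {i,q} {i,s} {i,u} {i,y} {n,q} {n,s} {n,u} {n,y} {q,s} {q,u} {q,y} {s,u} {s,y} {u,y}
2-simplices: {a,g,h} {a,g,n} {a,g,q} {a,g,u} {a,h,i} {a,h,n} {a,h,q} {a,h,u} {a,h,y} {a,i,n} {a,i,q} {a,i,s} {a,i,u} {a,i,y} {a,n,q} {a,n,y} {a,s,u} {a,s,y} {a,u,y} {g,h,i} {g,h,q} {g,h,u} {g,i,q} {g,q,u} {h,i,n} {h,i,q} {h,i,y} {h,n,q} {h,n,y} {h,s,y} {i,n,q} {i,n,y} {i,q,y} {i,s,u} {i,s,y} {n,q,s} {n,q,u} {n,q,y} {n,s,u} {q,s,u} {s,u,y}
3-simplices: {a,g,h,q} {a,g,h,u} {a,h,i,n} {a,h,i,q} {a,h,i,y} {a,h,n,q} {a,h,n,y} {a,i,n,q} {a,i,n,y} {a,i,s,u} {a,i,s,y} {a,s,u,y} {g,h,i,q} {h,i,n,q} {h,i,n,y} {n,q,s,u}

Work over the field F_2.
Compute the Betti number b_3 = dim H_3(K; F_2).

b_3=2

n_0=9 n_1=35 n_2=41 n_3=16  [Z2]
∂1: piv[ag,ah,ai,an,aq,as,au,ay] rk=8  ker:gh,gi,gn,gq,gs,gu,hi,hn,hq,hs,hu,hy,in,iq,is,iu,iy,nq,ns,nu,ny,qs,qu,qy,su,sy,uy
∂2: piv[agh,agn,agq,agu,ahi,ahn,ahq,ahu,ahy,ain,aiq,ais,aiu,aiy,anq,any,asu,asy,auy,ghi,gqu,hsy,iqy,nqs,nqu,nsu] rk=26  ker:ghq,ghu,giq,hin,hiq,hiy,hnq,hny,inq,iny,isu,isy,nqy,qsu,suy
∂3: piv[aghq,aghu,ahin,ahiq,ahiy,ahnq,ahny,ainq,ainy,aisu,aisy,asuy,ghiq,nqsu] rk=14  ker:hinq,hiny
b_3=(16−14)−0=2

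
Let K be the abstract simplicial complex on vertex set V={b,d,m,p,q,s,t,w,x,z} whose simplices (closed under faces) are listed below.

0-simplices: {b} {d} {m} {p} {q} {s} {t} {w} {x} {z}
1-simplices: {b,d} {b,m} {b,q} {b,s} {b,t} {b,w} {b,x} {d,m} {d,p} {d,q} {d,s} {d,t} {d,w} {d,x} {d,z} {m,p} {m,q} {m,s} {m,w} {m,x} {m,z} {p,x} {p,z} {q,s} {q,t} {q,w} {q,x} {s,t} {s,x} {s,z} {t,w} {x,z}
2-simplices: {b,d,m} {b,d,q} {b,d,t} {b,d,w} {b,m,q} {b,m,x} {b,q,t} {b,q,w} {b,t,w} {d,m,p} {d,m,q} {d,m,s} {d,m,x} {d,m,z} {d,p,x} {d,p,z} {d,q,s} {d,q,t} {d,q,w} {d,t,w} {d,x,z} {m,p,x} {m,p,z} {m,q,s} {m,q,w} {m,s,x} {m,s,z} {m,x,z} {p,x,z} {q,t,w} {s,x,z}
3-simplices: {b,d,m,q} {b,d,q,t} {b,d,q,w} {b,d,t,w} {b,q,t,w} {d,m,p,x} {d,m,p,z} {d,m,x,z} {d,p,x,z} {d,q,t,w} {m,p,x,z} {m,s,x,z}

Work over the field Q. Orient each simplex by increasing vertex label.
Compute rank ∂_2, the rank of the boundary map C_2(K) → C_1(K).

rank∂_2=20

n_0=10 n_1=32 n_2=31 n_3=12  [Q]
∂1: piv[bd,bm,bq,bs,bt,bw,bx,dp,dz] rk=9  ker:dm,dq,ds,dt,dw,dx,mp,mq,ms,mw,mx,mz,px,pz,qs,qt,qw,qx,st,sx,sz,tw,xz
∂2: piv[bdm,bdq,bdt,bdw,bmq,bmx,bqt,bqw,btw,dmp,dms,dmx,dmz,dpx,dpz,dqs,dxz,mqw,msx,msz] rk=20  ker:dmq,dqt,dqw,dtw,mpx,mpz,mqs,mxz,pxz,qtw,sxz
∂3: piv[bdmq,bdqt,bdqw,bdtw,bqtw,dmpx,dmpz,dmxz,dpxz,msxz] rk=10  ker:dqtw,mpxz
rk∂_2=20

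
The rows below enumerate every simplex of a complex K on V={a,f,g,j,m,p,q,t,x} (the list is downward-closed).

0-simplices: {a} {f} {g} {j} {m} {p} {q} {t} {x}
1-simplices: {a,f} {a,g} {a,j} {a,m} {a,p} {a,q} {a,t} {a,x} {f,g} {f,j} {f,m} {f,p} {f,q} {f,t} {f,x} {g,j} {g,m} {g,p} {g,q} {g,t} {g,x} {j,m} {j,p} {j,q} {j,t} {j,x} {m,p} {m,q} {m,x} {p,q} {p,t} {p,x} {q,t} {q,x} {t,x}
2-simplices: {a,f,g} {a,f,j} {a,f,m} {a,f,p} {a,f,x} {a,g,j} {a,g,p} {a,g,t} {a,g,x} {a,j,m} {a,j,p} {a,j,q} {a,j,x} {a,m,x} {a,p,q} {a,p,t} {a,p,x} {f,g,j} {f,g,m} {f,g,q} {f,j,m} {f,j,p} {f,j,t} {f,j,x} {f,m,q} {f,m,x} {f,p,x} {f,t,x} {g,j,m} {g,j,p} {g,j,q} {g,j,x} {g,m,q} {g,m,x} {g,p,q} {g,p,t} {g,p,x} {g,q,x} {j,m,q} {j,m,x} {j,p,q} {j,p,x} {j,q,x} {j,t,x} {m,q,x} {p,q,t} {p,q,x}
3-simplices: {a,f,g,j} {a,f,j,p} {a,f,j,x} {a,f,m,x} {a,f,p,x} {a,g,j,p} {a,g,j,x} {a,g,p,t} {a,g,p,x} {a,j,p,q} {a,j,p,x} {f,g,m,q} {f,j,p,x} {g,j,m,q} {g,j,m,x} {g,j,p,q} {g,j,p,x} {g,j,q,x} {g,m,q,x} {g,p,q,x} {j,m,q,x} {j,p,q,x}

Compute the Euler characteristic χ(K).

χ(K)=-1

n_0=9 n_1=35 n_2=47 n_3=22
χ=+9−35+47−22=-1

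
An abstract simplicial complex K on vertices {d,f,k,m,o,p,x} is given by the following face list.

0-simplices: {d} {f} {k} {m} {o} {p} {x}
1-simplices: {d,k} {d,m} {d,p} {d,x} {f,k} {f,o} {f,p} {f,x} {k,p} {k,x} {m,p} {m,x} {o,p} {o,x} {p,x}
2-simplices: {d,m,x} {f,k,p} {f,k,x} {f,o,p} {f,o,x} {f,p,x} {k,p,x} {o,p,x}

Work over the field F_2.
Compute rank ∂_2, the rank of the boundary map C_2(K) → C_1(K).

n_0=7 n_1=15 n_2=8  [Z2]
∂1: piv[dk,dm,dp,dx,fk,fo] rk=6  ker:fp,fx,kp,kx,mp,mx,op,ox,px
∂2: piv[dmx,fkp,fkx,fop,fox,fpx] rk=6  ker:kpx,opx
rk∂_2=6

rank∂_2=6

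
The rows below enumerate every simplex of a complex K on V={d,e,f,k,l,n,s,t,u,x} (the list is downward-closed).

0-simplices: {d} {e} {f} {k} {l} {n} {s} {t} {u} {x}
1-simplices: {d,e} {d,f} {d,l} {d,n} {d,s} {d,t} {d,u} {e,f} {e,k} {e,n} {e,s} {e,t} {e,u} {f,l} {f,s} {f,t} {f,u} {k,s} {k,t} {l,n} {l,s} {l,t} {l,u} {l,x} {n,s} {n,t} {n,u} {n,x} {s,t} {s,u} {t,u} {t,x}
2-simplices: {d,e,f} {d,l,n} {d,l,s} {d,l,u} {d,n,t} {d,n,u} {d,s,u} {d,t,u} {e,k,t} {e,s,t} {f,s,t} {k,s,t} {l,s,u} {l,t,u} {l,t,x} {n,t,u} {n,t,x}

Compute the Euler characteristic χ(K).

n_0=10 n_1=32 n_2=17
χ=+10−32+17=-5

χ(K)=-5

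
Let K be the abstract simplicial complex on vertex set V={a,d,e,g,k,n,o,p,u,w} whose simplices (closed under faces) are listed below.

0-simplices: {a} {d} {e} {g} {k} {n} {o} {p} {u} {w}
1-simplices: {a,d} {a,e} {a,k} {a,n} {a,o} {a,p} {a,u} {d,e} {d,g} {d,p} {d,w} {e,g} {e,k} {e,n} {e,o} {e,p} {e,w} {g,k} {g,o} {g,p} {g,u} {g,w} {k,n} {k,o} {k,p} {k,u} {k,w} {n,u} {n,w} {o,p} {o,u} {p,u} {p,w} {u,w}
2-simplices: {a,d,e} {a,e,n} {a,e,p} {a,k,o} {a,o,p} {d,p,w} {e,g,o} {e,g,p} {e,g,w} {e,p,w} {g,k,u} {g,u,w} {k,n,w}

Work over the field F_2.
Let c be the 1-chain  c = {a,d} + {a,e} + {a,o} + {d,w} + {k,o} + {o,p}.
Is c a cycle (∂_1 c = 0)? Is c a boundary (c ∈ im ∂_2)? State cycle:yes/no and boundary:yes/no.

n_0=10 n_1=34 n_2=13  [Z2]
∂1: piv[ad,ae,ak,an,ao,ap,au,dg,dw] rk=9  ker:de,dp,eg,ek,en,eo,ep,ew,gk,go,gp,gu,gw,kn,ko,kp,ku,kw,nu,nw,op,ou,pu,pw,uw
∂2: piv[ade,aen,aep,ako,aop,dpw,ego,egp,egw,epw,gku,guw,knw] rk=13
∂1c = {a} + {e} + {k} + {o} + {p} + {w}

cycle:no boundary:no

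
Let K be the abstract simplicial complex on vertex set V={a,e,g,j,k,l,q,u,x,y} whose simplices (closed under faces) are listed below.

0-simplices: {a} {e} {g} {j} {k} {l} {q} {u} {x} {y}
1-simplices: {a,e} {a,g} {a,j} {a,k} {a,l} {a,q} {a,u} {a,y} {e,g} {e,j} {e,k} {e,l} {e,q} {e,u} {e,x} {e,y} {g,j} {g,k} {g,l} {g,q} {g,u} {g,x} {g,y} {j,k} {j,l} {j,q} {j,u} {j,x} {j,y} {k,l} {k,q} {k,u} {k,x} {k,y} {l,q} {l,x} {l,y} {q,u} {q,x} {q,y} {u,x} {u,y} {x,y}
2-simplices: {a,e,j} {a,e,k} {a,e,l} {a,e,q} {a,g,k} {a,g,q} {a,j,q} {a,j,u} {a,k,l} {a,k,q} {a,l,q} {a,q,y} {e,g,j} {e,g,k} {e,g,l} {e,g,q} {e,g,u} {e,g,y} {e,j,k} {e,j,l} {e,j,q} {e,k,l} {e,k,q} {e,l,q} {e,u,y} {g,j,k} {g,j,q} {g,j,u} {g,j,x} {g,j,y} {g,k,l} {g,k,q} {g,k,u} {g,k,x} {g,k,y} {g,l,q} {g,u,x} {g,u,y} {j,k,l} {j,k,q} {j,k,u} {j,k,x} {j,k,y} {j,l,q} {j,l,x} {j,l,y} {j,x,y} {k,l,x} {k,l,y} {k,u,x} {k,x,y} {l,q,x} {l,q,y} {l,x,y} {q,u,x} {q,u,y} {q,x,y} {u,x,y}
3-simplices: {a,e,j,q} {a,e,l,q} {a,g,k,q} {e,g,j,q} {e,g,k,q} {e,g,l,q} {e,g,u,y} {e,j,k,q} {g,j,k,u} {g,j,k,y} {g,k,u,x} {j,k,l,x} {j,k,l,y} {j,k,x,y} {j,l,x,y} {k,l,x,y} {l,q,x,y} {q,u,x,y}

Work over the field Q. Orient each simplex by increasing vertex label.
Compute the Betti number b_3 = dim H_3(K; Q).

b_3=1

n_0=10 n_1=43 n_2=58 n_3=18  [Q]
∂1: piv[ae,ag,aj,ak,al,aq,au,ay,ex] rk=9  ker:eg,ej,ek,el,eq,eu,ey,gj,gk,gl,gq,gu,gx,gy,jk,jl,jq,ju,jx,jy,kl,kq,ku,kx,ky,lq,lx,ly,qu,qx,qy,ux,uy,xy
∂2: piv[aej,aek,ael,aeq,agk,agq,ajq,aju,akl,akq,alq,aqy,egj,egk,egl,egu,egy,ejk,ejl,euy,gju,gjx,gjy,gku,gkx,gky,gux,jlx,jly,jxy,lqx,lqy,qux] rk=33  ker:egq,ejq,ekl,ekq,elq,gjk,gjq,gkl,gkq,glq,guy,jkl,jkq,jku,jkx,jky,jlq,klx,kly,kux,kxy,lxy,quy,qxy,uxy
∂3: piv[aejq,aelq,agkq,egjq,egkq,eglq,eguy,ejkq,gjku,gjky,gkux,jklx,jkly,jkxy,jlxy,lqxy,quxy] rk=17  ker:klxy
b_3=(18−17)−0=1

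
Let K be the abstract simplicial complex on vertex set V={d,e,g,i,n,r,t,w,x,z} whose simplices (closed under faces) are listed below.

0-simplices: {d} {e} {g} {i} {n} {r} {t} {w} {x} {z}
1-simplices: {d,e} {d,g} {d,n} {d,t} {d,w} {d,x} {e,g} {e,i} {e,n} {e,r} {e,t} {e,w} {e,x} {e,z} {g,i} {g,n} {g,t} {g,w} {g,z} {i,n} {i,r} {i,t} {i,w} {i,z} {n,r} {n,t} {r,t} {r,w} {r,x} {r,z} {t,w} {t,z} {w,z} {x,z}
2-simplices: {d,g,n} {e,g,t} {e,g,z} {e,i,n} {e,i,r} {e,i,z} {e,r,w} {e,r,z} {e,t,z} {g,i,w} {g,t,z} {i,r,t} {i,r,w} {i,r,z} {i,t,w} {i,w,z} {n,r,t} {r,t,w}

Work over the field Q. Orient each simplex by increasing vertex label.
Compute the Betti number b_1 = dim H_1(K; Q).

b_1=10

n_0=10 n_1=34 n_2=18  [Q]
∂1: piv[de,dg,dn,dt,dw,dx,ei,er,ez] rk=9  ker:eg,en,et,ew,ex,gi,gn,gt,gw,gz,in,ir,it,iw,iz,nr,nt,rt,rw,rx,rz,tw,tz,wz,xz
∂2: piv[dgn,egt,egz,ein,eir,eiz,erw,erz,etz,giw,irt,irw,itw,iwz,nrt] rk=15  ker:gtz,irz,rtw
b_1=(34−9)−15=10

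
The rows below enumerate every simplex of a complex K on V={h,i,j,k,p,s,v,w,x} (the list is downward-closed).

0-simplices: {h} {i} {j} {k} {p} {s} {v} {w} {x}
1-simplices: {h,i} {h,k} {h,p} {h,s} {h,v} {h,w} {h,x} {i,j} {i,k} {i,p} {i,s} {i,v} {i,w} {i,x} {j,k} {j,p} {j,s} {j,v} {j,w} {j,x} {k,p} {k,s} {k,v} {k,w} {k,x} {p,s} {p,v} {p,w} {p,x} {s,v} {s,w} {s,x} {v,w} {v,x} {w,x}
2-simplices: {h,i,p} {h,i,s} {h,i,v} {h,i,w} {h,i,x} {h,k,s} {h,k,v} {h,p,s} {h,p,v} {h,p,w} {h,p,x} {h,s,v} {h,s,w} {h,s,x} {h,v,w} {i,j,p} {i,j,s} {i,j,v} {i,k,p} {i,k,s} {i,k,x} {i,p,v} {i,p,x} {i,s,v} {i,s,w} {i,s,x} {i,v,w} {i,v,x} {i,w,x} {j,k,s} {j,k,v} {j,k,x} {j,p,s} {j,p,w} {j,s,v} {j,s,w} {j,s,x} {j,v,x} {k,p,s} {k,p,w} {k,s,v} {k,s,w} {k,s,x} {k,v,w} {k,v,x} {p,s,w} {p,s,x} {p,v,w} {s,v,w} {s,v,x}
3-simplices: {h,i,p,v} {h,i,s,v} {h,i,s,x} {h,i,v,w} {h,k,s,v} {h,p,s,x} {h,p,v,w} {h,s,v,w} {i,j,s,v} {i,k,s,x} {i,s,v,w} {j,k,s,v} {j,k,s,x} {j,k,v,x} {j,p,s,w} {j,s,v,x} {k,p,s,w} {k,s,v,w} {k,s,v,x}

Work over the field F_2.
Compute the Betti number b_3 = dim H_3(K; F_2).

b_3=1

n_0=9 n_1=35 n_2=50 n_3=19  [Z2]
∂1: piv[hi,hk,hp,hs,hv,hw,hx,ij] rk=8  ker:ik,ip,is,iv,iw,ix,jk,jp,js,jv,jw,jx,kp,ks,kv,kw,kx,ps,pv,pw,px,sv,sw,sx,vw,vx,wx
∂2: piv[hip,his,hiv,hiw,hix,hks,hkv,hps,hpv,hpw,hpx,hsv,hsw,hsx,hvw,ijp,ijs,ijv,ikp,iks,ikx,ivx,iwx,jks,jkx,jpw,kpw] rk=27  ker:ipv,ipx,isv,isw,isx,ivw,jkv,jps,jsv,jsw,jsx,jvx,kps,ksv,ksw,ksx,kvw,kvx,psw,psx,pvw,svw,svx
∂3: piv[hipv,hisv,hisx,hivw,hksv,hpsx,hpvw,hsvw,ijsv,iksx,isvw,jksv,jksx,jkvx,jpsw,jsvx,kpsw,ksvw] rk=18  ker:ksvx
b_3=(19−18)−0=1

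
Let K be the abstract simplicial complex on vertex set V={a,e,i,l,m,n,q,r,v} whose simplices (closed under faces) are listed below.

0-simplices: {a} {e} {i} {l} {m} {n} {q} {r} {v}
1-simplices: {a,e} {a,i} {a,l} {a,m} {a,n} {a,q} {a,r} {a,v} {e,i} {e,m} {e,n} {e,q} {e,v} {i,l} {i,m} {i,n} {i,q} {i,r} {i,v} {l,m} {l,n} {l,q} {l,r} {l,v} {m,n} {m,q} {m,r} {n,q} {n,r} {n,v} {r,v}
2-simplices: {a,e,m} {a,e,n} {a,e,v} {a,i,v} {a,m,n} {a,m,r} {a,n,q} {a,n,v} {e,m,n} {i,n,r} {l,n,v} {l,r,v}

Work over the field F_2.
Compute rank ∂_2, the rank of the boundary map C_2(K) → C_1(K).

rank∂_2=11

n_0=9 n_1=31 n_2=12  [Z2]
∂1: piv[ae,ai,al,am,an,aq,ar,av] rk=8  ker:ei,em,en,eq,ev,il,im,in,iq,ir,iv,lm,ln,lq,lr,lv,mn,mq,mr,nq,nr,nv,rv
∂2: piv[aem,aen,aev,aiv,amn,amr,anq,anv,inr,lnv,lrv] rk=11  ker:emn
rk∂_2=11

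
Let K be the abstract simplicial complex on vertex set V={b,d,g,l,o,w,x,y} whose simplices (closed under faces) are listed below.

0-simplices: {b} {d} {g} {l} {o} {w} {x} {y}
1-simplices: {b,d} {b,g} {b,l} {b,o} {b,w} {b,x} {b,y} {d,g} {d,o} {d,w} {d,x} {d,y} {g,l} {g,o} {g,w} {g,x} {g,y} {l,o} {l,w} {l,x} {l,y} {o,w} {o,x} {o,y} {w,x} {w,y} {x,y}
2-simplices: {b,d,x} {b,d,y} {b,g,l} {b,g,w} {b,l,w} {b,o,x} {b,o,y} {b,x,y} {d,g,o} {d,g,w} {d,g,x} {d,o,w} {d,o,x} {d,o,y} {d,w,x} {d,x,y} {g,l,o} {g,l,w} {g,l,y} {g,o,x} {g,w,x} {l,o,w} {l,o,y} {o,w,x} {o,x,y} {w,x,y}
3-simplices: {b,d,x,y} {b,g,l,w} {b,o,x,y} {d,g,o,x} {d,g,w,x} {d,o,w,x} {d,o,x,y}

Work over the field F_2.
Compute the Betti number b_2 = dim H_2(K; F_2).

n_0=8 n_1=27 n_2=26 n_3=7  [Z2]
∂1: piv[bd,bg,bl,bo,bw,bx,by] rk=7  ker:dg,do,dw,dx,dy,gl,go,gw,gx,gy,lo,lw,lx,ly,ow,ox,oy,wx,wy,xy
∂2: piv[bdx,bdy,bgl,bgw,blw,box,boy,bxy,dgo,dgw,dgx,dow,dox,dwx,glo,gly,loy,wxy] rk=18  ker:doy,dxy,glw,gox,gwx,low,owx,oxy
∂3: piv[bdxy,bglw,boxy,dgox,dgwx,dowx,doxy] rk=7
b_2=(26−18)−7=1

b_2=1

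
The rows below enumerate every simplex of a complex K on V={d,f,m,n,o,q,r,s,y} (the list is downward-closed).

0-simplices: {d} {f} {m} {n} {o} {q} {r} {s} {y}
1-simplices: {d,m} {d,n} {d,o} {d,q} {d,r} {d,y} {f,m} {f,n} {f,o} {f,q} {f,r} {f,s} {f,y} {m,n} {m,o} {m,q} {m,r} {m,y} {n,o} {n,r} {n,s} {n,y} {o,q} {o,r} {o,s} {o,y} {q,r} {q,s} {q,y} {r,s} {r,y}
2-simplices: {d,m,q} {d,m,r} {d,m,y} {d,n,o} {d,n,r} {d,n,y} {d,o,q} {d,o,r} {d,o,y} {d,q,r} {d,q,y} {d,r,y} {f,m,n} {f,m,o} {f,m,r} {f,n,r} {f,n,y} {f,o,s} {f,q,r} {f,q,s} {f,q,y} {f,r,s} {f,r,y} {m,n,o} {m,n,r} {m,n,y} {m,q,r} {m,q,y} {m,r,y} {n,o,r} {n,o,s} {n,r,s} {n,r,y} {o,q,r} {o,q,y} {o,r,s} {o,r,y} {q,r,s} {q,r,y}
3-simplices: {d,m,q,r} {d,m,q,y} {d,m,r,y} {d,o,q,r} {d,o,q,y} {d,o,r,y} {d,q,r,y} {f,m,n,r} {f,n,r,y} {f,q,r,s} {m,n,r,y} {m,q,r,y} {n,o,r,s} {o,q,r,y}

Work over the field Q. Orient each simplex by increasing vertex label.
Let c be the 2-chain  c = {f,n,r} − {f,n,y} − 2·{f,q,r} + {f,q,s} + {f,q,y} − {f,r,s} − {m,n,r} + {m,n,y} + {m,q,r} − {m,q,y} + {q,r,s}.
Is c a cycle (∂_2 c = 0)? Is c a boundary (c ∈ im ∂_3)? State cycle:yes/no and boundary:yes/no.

n_0=9 n_1=31 n_2=39 n_3=14  [Q]
∂1: piv[dm,dn,do,dq,dr,dy,fm,fs] rk=8  ker:fn,fo,fq,fr,fy,mn,mo,mq,mr,my,no,nr,ns,ny,oq,or,os,oy,qr,qs,qy,rs,ry
∂2: piv[dmq,dmr,dmy,dno,dnr,dny,doq,dor,doy,dqr,dqy,dry,fmn,fmo,fmr,fnr,fny,fos,fqr,fqs,frs,mno,nos] rk=23  ker:fqy,fry,mnr,mny,mqr,mqy,mry,nor,nrs,nry,oqr,oqy,ors,ory,qrs,qry
∂3: piv[dmqr,dmqy,dmry,doqr,doqy,dory,dqry,fmnr,fnry,fqrs,mnry,nors] rk=12  ker:mqry,oqry
∂2c = 0
c vs im∂3: residual ≠ 0 ⇒ not boundary

cycle:yes boundary:no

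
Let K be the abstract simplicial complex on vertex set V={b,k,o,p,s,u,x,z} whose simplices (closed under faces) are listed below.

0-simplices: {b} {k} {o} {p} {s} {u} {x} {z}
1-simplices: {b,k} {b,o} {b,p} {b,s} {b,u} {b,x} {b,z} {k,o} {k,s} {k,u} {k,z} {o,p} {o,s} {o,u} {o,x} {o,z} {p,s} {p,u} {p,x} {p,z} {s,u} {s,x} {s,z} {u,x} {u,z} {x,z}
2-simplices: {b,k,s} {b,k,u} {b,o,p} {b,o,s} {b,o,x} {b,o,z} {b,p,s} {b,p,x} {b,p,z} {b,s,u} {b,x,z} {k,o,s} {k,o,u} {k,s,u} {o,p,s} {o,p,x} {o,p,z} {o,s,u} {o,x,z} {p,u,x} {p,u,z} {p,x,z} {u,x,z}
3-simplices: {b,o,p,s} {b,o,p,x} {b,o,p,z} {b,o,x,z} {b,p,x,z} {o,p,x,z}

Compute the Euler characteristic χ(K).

n_0=8 n_1=26 n_2=23 n_3=6
χ=+8−26+23−6=-1

χ(K)=-1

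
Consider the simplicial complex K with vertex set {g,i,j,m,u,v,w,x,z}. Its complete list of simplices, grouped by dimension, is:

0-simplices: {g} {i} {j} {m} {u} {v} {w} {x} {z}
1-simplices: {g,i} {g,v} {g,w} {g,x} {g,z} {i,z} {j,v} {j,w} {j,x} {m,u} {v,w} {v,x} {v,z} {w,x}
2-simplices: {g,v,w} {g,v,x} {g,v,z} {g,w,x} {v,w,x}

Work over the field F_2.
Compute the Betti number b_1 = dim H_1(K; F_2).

n_0=9 n_1=14 n_2=5  [Z2]
∂1: piv[gi,gv,gw,gx,gz,jv,mu] rk=7  ker:iz,jw,jx,vw,vx,vz,wx
∂2: piv[gvw,gvx,gvz,gwx] rk=4  ker:vwx
b_1=(14−7)−4=3

b_1=3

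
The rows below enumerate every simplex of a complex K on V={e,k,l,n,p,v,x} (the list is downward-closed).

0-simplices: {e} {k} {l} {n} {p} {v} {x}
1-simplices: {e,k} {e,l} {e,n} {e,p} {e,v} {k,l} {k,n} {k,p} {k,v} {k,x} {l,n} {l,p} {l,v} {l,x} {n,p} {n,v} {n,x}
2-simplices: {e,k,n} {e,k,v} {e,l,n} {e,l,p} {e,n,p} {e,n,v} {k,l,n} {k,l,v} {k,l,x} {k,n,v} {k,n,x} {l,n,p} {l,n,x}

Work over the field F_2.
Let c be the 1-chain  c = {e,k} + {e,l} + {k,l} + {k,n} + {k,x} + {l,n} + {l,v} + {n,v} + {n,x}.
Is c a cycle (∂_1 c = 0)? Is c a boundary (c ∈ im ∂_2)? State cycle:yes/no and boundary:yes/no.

cycle:yes boundary:yes

n_0=7 n_1=17 n_2=13  [Z2]
∂1: piv[ek,el,en,ep,ev,kx] rk=6  ker:kl,kn,kp,kv,ln,lp,lv,lx,np,nv,nx
∂2: piv[ekn,ekv,eln,elp,enp,env,kln,klv,klx,knx] rk=10  ker:knv,lnp,lnx
∂1c = 0
c vs im∂2: reduces to 0 ⇒ boundary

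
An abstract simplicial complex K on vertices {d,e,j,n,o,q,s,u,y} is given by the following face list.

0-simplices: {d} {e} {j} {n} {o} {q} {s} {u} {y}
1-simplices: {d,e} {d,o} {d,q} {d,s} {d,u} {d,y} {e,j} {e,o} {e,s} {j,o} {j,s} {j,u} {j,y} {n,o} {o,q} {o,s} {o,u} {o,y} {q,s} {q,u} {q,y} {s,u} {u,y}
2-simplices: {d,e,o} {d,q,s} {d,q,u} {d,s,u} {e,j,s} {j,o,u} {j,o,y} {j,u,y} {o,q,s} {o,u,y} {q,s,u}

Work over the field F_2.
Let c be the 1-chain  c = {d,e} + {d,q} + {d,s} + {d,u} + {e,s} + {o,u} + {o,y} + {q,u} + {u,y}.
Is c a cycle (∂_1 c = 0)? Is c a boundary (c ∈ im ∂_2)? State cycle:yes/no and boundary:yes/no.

cycle:yes boundary:no

n_0=9 n_1=23 n_2=11  [Z2]
∂1: piv[de,do,dq,ds,du,dy,ej,no] rk=8  ker:eo,es,jo,js,ju,jy,oq,os,ou,oy,qs,qu,qy,su,uy
∂2: piv[deo,dqs,dqu,dsu,ejs,jou,joy,juy,oqs] rk=9  ker:ouy,qsu
∂1c = 0
c vs im∂2: residual ≠ 0 ⇒ not boundary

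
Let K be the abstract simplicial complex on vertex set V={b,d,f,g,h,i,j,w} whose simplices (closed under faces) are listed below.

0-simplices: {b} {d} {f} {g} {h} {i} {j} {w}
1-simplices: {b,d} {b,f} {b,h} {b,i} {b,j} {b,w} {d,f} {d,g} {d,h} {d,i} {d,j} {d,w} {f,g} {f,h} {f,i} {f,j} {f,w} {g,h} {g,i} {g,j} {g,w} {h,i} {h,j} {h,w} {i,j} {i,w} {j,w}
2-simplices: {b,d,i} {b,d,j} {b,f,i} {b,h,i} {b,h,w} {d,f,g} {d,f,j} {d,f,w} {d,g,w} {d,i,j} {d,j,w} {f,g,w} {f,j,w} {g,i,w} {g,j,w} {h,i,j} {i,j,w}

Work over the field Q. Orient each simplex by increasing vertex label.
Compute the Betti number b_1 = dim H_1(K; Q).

b_1=5

n_0=8 n_1=27 n_2=17  [Q]
∂1: piv[bd,bf,bh,bi,bj,bw,dg] rk=7  ker:df,dh,di,dj,dw,fg,fh,fi,fj,fw,gh,gi,gj,gw,hi,hj,hw,ij,iw,jw
∂2: piv[bdi,bdj,bfi,bhi,bhw,dfg,dfj,dfw,dgw,dij,djw,giw,gjw,hij,ijw] rk=15  ker:fgw,fjw
b_1=(27−7)−15=5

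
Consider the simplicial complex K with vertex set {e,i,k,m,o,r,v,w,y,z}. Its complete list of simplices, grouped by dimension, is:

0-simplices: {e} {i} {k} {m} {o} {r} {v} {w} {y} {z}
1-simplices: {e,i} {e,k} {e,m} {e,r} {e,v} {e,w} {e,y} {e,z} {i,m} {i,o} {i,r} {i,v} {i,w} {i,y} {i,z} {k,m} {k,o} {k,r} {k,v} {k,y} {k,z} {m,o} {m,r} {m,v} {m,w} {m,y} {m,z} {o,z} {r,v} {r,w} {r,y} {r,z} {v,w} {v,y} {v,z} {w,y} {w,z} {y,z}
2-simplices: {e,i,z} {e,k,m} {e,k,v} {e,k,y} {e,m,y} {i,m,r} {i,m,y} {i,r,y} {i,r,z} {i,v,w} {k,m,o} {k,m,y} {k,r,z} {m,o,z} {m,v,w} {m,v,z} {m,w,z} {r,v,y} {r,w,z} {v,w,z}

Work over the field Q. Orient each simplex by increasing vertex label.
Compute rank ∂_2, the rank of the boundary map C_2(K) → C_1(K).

n_0=10 n_1=38 n_2=20  [Q]
∂1: piv[ei,ek,em,er,ev,ew,ey,ez,io] rk=9  ker:im,ir,iv,iw,iy,iz,km,ko,kr,kv,ky,kz,mo,mr,mv,mw,my,mz,oz,rv,rw,ry,rz,vw,vy,vz,wy,wz,yz
∂2: piv[eiz,ekm,ekv,eky,emy,imr,imy,iry,irz,ivw,kmo,krz,moz,mvw,mvz,mwz,rvy,rwz] rk=18  ker:kmy,vwz
rk∂_2=18

rank∂_2=18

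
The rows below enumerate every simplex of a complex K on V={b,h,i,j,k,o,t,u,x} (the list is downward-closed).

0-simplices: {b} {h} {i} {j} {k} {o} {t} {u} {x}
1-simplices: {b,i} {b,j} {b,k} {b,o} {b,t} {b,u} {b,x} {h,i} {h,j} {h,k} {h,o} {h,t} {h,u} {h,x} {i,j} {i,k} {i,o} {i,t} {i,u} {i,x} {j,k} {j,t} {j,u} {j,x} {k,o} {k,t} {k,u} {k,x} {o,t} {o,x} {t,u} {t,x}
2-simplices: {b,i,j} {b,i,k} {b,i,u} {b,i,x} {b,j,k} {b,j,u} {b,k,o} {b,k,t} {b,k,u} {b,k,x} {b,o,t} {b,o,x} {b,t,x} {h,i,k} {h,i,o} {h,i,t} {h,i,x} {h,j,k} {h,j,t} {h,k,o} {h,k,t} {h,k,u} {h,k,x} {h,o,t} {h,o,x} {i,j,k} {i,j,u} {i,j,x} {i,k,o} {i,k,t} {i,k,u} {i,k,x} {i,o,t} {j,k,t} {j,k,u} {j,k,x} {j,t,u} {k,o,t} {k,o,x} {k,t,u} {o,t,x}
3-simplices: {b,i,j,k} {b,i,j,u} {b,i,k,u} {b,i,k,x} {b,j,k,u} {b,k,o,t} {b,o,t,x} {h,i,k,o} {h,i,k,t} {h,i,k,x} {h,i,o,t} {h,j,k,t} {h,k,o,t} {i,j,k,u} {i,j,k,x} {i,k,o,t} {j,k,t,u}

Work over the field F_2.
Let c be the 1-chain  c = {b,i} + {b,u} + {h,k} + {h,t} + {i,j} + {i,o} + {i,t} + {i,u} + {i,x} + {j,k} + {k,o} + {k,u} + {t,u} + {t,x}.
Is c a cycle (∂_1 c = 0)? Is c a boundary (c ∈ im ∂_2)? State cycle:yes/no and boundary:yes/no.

n_0=9 n_1=32 n_2=41 n_3=17  [Z2]
∂1: piv[bi,bj,bk,bo,bt,bu,bx,hi] rk=8  ker:hj,hk,ho,ht,hu,hx,ij,ik,io,it,iu,ix,jk,jt,ju,jx,ko,kt,ku,kx,ot,ox,tu,tx
∂2: piv[bij,bik,biu,bix,bjk,bju,bko,bkt,bku,bkx,bot,box,btx,hik,hio,hit,hix,hjk,hjt,hko,hkt,hku,ijx,jtu] rk=24  ker:hkx,hot,hox,ijk,iju,iko,ikt,iku,ikx,iot,jkt,jku,jkx,kot,kox,ktu,otx
∂3: piv[bijk,biju,biku,bikx,bjku,bkot,botx,hiko,hikt,hikx,hiot,hjkt,hkot,ijkx,jktu] rk=15  ker:ijku,ikot
∂1c = 0
c vs im∂2: reduces to 0 ⇒ boundary

cycle:yes boundary:yes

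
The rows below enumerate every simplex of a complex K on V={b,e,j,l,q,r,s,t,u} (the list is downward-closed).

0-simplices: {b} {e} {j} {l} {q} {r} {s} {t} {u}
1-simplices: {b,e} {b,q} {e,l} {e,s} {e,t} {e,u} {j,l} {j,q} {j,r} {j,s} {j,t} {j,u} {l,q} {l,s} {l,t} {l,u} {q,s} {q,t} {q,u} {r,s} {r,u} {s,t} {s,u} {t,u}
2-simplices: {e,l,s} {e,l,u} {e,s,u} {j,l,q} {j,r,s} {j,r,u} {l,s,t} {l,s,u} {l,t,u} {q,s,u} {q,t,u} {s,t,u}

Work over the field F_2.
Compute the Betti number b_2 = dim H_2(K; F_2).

b_2=2

n_0=9 n_1=24 n_2=12  [Z2]
∂1: piv[be,bq,el,es,et,eu,jl,jr] rk=8  ker:jq,js,jt,ju,lq,ls,lt,lu,qs,qt,qu,rs,ru,st,su,tu
∂2: piv[els,elu,esu,jlq,jrs,jru,lst,ltu,qsu,qtu] rk=10  ker:lsu,stu
b_2=(12−10)−0=2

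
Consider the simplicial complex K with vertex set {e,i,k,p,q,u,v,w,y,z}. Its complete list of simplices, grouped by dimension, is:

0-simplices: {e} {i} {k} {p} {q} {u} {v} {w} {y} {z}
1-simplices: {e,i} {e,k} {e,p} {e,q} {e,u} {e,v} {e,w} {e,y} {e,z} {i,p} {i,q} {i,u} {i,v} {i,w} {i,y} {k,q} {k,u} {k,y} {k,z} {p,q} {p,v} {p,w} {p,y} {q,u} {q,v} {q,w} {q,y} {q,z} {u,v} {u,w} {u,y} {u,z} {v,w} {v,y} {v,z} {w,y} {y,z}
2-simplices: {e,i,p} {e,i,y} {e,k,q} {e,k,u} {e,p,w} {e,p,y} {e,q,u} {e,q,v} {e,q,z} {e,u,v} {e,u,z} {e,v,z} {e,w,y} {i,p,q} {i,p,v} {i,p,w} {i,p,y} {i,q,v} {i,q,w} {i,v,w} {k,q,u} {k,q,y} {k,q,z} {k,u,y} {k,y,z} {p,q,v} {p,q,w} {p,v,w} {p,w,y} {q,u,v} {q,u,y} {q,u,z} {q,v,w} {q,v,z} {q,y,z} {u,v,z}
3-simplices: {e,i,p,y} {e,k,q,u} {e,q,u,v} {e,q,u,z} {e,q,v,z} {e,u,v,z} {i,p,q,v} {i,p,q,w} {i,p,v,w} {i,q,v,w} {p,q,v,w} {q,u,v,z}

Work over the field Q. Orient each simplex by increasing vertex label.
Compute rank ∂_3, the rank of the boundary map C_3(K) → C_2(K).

n_0=10 n_1=37 n_2=36 n_3=12  [Q]
∂1: piv[ei,ek,ep,eq,eu,ev,ew,ey,ez] rk=9  ker:ip,iq,iu,iv,iw,iy,kq,ku,ky,kz,pq,pv,pw,py,qu,qv,qw,qy,qz,uv,uw,uy,uz,vw,vy,vz,wy,yz
∂2: piv[eip,eiy,ekq,eku,epw,epy,equ,eqv,eqz,euv,euz,evz,ewy,ipq,ipv,ipw,iqv,iqw,ivw,kqy,kqz,kuy,kyz] rk=23  ker:ipy,kqu,pqv,pqw,pvw,pwy,quv,quy,quz,qvw,qvz,qyz,uvz
∂3: piv[eipy,ekqu,equv,equz,eqvz,euvz,ipqv,ipqw,ipvw,iqvw] rk=10  ker:pqvw,quvz
rk∂_3=10

rank∂_3=10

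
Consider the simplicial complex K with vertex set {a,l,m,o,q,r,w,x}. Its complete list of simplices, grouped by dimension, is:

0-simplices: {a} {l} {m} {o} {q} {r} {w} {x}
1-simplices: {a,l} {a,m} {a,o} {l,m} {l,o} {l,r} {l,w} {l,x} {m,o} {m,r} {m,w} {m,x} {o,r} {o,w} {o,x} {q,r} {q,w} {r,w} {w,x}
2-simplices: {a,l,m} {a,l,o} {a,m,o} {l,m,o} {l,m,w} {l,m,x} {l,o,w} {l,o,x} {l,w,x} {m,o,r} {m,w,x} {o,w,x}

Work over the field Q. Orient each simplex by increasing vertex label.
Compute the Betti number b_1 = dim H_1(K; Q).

b_1=3

n_0=8 n_1=19 n_2=12  [Q]
∂1: piv[al,am,ao,lr,lw,lx,qr] rk=7  ker:lm,lo,mo,mr,mw,mx,or,ow,ox,qw,rw,wx
∂2: piv[alm,alo,amo,lmw,lmx,low,lox,lwx,mor] rk=9  ker:lmo,mwx,owx
b_1=(19−7)−9=3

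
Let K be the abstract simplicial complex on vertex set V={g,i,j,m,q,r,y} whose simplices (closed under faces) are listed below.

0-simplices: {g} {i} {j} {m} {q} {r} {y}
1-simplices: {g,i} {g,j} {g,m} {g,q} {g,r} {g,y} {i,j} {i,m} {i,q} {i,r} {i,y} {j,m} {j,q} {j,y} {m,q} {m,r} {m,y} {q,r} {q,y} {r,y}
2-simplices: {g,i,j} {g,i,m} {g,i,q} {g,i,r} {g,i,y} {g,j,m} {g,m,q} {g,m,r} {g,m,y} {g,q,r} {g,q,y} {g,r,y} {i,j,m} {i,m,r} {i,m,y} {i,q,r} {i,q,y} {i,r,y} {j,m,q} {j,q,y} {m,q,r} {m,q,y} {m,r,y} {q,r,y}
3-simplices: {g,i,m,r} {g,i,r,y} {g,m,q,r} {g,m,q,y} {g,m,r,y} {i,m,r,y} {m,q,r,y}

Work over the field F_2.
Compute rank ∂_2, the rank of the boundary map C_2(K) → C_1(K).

n_0=7 n_1=20 n_2=24 n_3=7  [Z2]
∂1: piv[gi,gj,gm,gq,gr,gy] rk=6  ker:ij,im,iq,ir,iy,jm,jq,jy,mq,mr,my,qr,qy,ry
∂2: piv[gij,gim,giq,gir,giy,gjm,gmq,gmr,gmy,gqr,gqy,gry,jmq,jqy] rk=14  ker:ijm,imr,imy,iqr,iqy,iry,mqr,mqy,mry,qry
∂3: piv[gimr,giry,gmqr,gmqy,gmry,imry,mqry] rk=7
rk∂_2=14

rank∂_2=14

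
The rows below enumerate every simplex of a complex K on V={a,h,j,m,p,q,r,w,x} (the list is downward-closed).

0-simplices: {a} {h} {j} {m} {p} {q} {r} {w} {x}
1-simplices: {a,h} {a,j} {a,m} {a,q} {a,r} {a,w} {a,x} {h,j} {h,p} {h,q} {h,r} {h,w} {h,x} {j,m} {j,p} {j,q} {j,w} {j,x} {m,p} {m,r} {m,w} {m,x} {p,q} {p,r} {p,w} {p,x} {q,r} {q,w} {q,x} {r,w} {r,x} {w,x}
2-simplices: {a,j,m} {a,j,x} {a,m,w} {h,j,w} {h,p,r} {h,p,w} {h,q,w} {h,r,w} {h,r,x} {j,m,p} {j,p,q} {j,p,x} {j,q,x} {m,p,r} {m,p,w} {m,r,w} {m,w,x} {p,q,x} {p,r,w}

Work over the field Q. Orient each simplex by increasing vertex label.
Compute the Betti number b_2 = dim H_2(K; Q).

n_0=9 n_1=32 n_2=19  [Q]
∂1: piv[ah,aj,am,aq,ar,aw,ax,hp] rk=8  ker:hj,hq,hr,hw,hx,jm,jp,jq,jw,jx,mp,mr,mw,mx,pq,pr,pw,px,qr,qw,qx,rw,rx,wx
∂2: piv[ajm,ajx,amw,hjw,hpr,hpw,hqw,hrw,hrx,jmp,jpq,jpx,jqx,mpr,mpw,mwx] rk=16  ker:mrw,pqx,prw
b_2=(19−16)−0=3

b_2=3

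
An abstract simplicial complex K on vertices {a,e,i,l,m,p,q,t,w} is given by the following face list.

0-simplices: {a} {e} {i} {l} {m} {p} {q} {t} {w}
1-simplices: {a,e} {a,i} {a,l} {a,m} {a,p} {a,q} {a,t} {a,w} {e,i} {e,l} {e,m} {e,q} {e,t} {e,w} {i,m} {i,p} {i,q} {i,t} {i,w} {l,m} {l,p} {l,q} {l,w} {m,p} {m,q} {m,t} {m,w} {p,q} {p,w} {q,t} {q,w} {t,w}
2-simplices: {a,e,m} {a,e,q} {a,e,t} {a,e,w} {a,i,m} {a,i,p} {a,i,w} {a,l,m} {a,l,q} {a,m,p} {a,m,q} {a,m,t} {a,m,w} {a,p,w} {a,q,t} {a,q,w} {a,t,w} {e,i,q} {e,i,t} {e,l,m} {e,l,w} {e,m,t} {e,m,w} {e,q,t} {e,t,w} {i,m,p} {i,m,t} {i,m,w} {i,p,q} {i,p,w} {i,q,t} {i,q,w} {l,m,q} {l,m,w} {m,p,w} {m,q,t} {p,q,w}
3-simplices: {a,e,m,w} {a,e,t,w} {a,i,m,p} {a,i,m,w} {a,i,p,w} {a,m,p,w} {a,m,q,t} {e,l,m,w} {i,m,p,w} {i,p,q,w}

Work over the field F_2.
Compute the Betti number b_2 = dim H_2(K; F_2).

n_0=9 n_1=32 n_2=37 n_3=10  [Z2]
∂1: piv[ae,ai,al,am,ap,aq,at,aw] rk=8  ker:ei,el,em,eq,et,ew,im,ip,iq,it,iw,lm,lp,lq,lw,mp,mq,mt,mw,pq,pw,qt,qw,tw
∂2: piv[aem,aeq,aet,aew,aim,aip,aiw,alm,alq,amp,amq,amt,amw,apw,aqt,aqw,atw,eiq,eit,elm,elw,imt,ipq] rk=23  ker:emt,emw,eqt,etw,imp,imw,ipw,iqt,iqw,lmq,lmw,mpw,mqt,pqw
∂3: piv[aemw,aetw,aimp,aimw,aipw,ampw,amqt,elmw,ipqw] rk=9  ker:impw
b_2=(37−23)−9=5

b_2=5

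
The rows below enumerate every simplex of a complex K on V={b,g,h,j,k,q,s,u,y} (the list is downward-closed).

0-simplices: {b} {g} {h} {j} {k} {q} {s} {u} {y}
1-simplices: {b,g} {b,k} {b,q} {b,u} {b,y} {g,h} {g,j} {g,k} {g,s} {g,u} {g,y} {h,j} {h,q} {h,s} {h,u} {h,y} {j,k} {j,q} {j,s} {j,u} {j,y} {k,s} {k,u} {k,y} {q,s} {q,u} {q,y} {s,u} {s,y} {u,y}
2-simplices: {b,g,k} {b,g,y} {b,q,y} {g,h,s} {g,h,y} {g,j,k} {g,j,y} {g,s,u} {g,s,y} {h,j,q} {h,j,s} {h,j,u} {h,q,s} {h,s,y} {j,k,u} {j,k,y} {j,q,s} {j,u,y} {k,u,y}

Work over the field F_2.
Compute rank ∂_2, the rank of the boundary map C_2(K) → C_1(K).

n_0=9 n_1=30 n_2=19  [Z2]
∂1: piv[bg,bk,bq,bu,by,gh,gj,gs] rk=8  ker:gk,gu,gy,hj,hq,hs,hu,hy,jk,jq,js,ju,jy,ks,ku,ky,qs,qu,qy,su,sy,uy
∂2: piv[bgk,bgy,bqy,ghs,ghy,gjk,gjy,gsu,gsy,hjq,hjs,hju,hqs,jku,jky,juy] rk=16  ker:hsy,jqs,kuy
rk∂_2=16

rank∂_2=16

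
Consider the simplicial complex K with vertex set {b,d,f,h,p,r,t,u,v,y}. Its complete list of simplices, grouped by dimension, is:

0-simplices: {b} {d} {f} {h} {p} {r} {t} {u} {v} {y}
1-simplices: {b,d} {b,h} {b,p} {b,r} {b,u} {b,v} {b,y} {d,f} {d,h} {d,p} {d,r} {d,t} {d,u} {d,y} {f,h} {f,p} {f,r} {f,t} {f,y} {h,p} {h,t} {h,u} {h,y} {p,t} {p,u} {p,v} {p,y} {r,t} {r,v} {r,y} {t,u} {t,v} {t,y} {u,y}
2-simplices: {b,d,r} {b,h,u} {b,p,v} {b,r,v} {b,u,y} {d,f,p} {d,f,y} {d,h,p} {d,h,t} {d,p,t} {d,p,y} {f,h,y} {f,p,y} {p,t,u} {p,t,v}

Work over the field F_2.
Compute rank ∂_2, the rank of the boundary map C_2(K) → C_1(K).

rank∂_2=14

n_0=10 n_1=34 n_2=15  [Z2]
∂1: piv[bd,bh,bp,br,bu,bv,by,df,dt] rk=9  ker:dh,dp,dr,du,dy,fh,fp,fr,ft,fy,hp,ht,hu,hy,pt,pu,pv,py,rt,rv,ry,tu,tv,ty,uy
∂2: piv[bdr,bhu,bpv,brv,buy,dfp,dfy,dhp,dht,dpt,dpy,fhy,ptu,ptv] rk=14  ker:fpy
rk∂_2=14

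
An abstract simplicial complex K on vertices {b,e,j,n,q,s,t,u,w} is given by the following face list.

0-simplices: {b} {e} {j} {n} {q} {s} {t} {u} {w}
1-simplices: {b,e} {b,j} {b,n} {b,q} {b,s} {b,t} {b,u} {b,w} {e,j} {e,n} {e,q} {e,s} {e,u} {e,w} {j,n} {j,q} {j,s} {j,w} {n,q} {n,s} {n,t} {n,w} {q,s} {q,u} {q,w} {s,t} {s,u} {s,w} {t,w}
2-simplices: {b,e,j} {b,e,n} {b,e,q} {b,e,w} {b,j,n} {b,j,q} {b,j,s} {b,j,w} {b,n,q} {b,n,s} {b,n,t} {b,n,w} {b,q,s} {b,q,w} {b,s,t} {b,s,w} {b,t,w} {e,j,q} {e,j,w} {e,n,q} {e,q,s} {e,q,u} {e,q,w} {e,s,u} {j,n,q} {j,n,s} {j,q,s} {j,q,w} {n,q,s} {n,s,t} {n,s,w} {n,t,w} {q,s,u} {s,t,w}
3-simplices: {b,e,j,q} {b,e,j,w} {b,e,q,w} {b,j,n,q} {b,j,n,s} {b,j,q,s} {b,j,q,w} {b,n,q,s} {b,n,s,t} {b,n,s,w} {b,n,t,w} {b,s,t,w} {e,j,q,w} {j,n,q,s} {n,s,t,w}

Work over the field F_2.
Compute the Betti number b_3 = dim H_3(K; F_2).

b_3=3

n_0=9 n_1=29 n_2=34 n_3=15  [Z2]
∂1: piv[be,bj,bn,bq,bs,bt,bu,bw] rk=8  ker:ej,en,eq,es,eu,ew,jn,jq,js,jw,nq,ns,nt,nw,qs,qu,qw,st,su,sw,tw
∂2: piv[bej,ben,beq,bew,bjn,bjq,bjs,bjw,bnq,bns,bnt,bnw,bqs,bqw,bst,bsw,btw,eqs,equ,esu] rk=20  ker:ejq,ejw,enq,eqw,jnq,jns,jqs,jqw,nqs,nst,nsw,ntw,qsu,stw
∂3: piv[bejq,bejw,beqw,bjnq,bjns,bjqs,bjqw,bnqs,bnst,bnsw,bntw,bstw] rk=12  ker:ejqw,jnqs,nstw
b_3=(15−12)−0=3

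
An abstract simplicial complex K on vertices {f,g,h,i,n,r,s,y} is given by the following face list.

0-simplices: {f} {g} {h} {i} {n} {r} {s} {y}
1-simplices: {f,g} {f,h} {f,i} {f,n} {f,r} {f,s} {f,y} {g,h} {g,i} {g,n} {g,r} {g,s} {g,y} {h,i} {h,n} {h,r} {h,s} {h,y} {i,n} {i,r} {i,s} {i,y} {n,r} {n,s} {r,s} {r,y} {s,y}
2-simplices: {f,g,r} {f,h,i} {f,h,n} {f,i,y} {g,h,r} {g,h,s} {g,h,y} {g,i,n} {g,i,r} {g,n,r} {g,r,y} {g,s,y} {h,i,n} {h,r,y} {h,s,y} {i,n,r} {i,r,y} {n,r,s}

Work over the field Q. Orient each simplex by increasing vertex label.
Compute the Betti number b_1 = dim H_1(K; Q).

n_0=8 n_1=27 n_2=18  [Q]
∂1: piv[fg,fh,fi,fn,fr,fs,fy] rk=7  ker:gh,gi,gn,gr,gs,gy,hi,hn,hr,hs,hy,in,ir,is,iy,nr,ns,rs,ry,sy
∂2: piv[fgr,fhi,fhn,fiy,ghr,ghs,ghy,gin,gir,gnr,gry,gsy,hin,iry,nrs] rk=15  ker:hry,hsy,inr
b_1=(27−7)−15=5

b_1=5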